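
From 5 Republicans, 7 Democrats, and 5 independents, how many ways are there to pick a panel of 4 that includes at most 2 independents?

Split by how many independents are chosen (0 through 2).
Sum: C(5,0)·C(12,4) + C(5,1)·C(12,3) + C(5,2)·C(12,2) = 495 + 1100 + 660 = 2255.

2255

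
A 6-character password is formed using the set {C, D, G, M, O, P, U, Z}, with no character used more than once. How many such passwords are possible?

20160

This is a permutation of 6 out of 8: P(8,6) = 8!/2!.
8 × 7 × 6 × 5 × 4 × 3 = 20160.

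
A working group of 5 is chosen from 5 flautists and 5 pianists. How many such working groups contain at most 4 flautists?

Split by how many flautists are chosen (0 through 4).
Sum: C(5,0)·C(5,5) + C(5,1)·C(5,4) + C(5,2)·C(5,3) + C(5,3)·C(5,2) + C(5,4)·C(5,1) = 1 + 25 + 100 + 100 + 25 = 251.

251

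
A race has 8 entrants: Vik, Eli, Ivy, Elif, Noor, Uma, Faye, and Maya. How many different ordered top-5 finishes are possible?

6720

This is an ordered selection of 5 from 8: P(8,5).
That gives 8 × 7 × 6 × 5 × 4 = 6720.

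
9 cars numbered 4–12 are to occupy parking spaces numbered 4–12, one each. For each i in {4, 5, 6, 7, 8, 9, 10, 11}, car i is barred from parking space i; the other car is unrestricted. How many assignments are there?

Let Aᵢ (for 4 ≤ i ≤ 11) be the placements that put car i in its forbidden parking space. Any j of these fix j positions, leaving (9−j)! ways to fill the rest, and there are C(8,j) ways to pick which j.
By inclusion–exclusion, the number of valid placements is Σ_{j=0}^{8} (−1)^j C(8,j)·(9−j)!.
Computing: 362880 − 322560 + 141120 − 40320 + 8400 − 1344 + 168 − 16 + 1 = 148329.

148329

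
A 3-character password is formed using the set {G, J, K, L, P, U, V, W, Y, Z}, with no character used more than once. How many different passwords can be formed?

720

This is a permutation of 3 out of 10: P(10,3) = 10!/7!.
10 × 9 × 8 = 720.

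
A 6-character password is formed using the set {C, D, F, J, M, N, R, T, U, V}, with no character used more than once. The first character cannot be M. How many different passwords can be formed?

136080

The first character has 10−1 = 9 choices (anything except M).
The remaining 5 characters are filled from the other 9 symbols without repetition: 9 × 8 × 7 × 6 × 5 = 15120.
Total: 9 × 15120 = 136080.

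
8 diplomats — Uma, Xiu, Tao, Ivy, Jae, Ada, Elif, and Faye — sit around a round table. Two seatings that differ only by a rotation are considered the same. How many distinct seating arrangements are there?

5040

Fix one person's seat to break rotational symmetry; the remaining 7 people can be arranged in (7)! = 5040 ways.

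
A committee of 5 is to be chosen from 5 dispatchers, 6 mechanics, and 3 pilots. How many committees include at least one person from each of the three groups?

1365

Unrestricted: C(14,5) = 2002 ways to pick any 5 of the 14.
Subtract selections that omit an entire group: no dispatchers → C(9,5) = 126; no mechanics → C(8,5) = 56; no pilots → C(11,5) = 462.
Add back selections omitting two groups (i.e. drawn from a single group): C(5,5) + C(6,5) + C(3,5) = 7.
By inclusion–exclusion: 2002 − 644 + 7 = 1365.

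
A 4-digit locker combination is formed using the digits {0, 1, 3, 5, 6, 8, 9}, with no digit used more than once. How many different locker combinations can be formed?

Choose and order 4 of the 7 symbols: the first digit has 7 options, the next 6, then 5, 4.
7 × 6 × 5 × 4 = 840.

840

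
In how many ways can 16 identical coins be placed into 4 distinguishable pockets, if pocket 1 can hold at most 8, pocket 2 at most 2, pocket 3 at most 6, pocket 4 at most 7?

84

Ignoring the caps, the number of non-negative solutions to x_1+…+x_4 = 16 is C(19,3) = 969.
Subtract solutions that violate a single cap (substitute x_i' = x_i − (cap_i+1)): x_1 ≥ 9 gives C(10,3) = 120; x_2 ≥ 3 gives C(16,3) = 560; x_3 ≥ 7 gives C(12,3) = 220; x_4 ≥ 8 gives C(11,3) = 165. Together 1065.
Add back pairs where two caps are both exceeded: 35 + 1 + 0 + 84 + 56 + 4 = 180.
By inclusion–exclusion the count is 969 − 1065 + 180 = 84.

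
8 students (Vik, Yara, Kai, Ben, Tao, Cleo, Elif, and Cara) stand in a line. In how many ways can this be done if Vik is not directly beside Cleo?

30240

Of the 8! = 40320 arrangements, those with Vik and Cleo adjacent number 2 × 7! = 10080 (treat the pair as a block with 2 internal orders).
Complementary counting: 40320 − 10080 = 30240.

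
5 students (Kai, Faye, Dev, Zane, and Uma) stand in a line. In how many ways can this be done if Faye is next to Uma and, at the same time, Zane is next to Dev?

Treat {Faye,Uma} as one block (2 orders) and {Zane,Dev} as another (2 orders).
That leaves 3 units to arrange: 2 × 2 × 3! = 4 × 6 = 24.

24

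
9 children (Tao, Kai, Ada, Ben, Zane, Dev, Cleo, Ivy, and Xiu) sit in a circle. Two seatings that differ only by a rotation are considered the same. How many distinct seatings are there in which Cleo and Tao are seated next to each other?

Glue Cleo and Tao into a block (2 internal orders). Seating 8 units around a circle gives (7)! arrangements.
So 2 × (7)! = 2 × 5040 = 10080.

10080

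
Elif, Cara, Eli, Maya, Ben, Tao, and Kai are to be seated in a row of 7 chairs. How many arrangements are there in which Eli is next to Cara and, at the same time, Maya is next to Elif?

480

Treat {Eli,Cara} as one block (2 orders) and {Maya,Elif} as another (2 orders).
That leaves 5 units to arrange: 2 × 2 × 5! = 4 × 120 = 480.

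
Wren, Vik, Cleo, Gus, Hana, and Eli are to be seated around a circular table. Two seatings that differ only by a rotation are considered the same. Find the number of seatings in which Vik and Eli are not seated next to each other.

72

Without the restriction there are (5)! = 120 seatings.
Seatings with Vik beside Eli: treat them as a block with 2 internal orders, giving 2 × (4)! = 48.
Subtracting, 120 − 48 = 72.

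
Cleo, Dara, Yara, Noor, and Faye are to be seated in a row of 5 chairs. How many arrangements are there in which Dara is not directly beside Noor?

72

There are 5! = 120 arrangements in all. If Dara and Noor are adjacent, merging them into one block gives 2·(4)! = 48 arrangements.
So 120 − 48 = 72 arrangements keep them apart.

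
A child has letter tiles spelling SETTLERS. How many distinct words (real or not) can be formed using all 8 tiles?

5040

The 8 letters of SETTLERS have repeats: E appearing twice, S appearing twice, and T appearing twice.
So there are 8! / (2!·2!·2!) = 5040 distinguishable arrangements.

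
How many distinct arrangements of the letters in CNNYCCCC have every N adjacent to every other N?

Treat the 2 copies of N as a single block. The multiset to arrange is then {NN, C, C, C, C, C, Y}, 7 items in all.
That gives (7)!/(5!) = 42 arrangements.

42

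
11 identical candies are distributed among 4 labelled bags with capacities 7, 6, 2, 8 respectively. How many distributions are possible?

139

Without the upper bounds there are C(14,3) = 364 ways to split 11 among 4 bags.
Subtract solutions that violate a single cap (substitute x_i' = x_i − (cap_i+1)): x_1 ≥ 8 gives C(6,3) = 20; x_2 ≥ 7 gives C(7,3) = 35; x_3 ≥ 3 gives C(11,3) = 165; x_4 ≥ 9 gives C(5,3) = 10. Together 230.
Add back pairs where two caps are both exceeded: 0 + 1 + 0 + 4 + 0 + 0 = 5.
By inclusion–exclusion the count is 364 − 230 + 5 = 139.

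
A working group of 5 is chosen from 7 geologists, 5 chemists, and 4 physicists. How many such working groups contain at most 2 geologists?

2772

Split by how many geologists are chosen (0 through 2).
Sum: C(7,0)·C(9,5) + C(7,1)·C(9,4) + C(7,2)·C(9,3) = 126 + 882 + 1764 = 2772.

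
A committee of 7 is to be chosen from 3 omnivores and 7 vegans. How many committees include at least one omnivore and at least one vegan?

119

Total 7-person selections from all 10: C(10,7) = 120.
Selections missing a whole group: no omnivores → C(7,7) = 1; no vegans → C(3,7) = 0.
Both groups omitted at once is impossible, so 120 − 1 = 119.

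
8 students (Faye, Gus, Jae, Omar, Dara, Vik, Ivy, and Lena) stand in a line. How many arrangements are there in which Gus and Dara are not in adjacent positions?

There are 8! = 40320 arrangements in all. If Gus and Dara are adjacent, merging them into one block gives 2·(7)! = 10080 arrangements.
Complementary counting: 40320 − 10080 = 30240.

30240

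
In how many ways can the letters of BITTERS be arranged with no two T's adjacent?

There are 7!/(2!) = 2520 arrangements of BITTERS in total.
If the two T's are adjacent, glue them into one block, leaving 6 items to arrange: (6)! = 720 ways.
Subtracting, 2520 − 720 = 1800 arrangements keep the T's apart.

1800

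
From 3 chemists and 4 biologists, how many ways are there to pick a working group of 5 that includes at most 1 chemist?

3

Split by how many chemists are chosen (0 through 1).
Sum: C(3,0)·C(4,5) + C(3,1)·C(4,4) = 0 + 3 = 3.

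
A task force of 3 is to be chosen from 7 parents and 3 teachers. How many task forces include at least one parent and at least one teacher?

With no constraint there are C(10,3) = 120 possible selections.
Subtract selections that omit an entire group: no parents → C(3,3) = 1; no teachers → C(7,3) = 35.
Both groups omitted at once is impossible, so 120 − 36 = 84.

84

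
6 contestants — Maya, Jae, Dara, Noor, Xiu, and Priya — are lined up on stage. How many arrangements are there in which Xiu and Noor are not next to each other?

480

There are 6! = 720 arrangements in all. If Xiu and Noor are adjacent, merging them into one block gives 2·(5)! = 240 arrangements.
So 720 − 240 = 480 arrangements keep them apart.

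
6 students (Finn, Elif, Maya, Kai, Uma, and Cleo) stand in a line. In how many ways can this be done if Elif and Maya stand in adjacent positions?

240

Place the 4 others and the Elif-Maya pair as 5 objects in a line; the pair has 2 internal arrangements.
That gives 2 × 5! = 2 × 120 = 240.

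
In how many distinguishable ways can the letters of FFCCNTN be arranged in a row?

630

The 7 letters of FFCCNTN have repeats: C appearing twice, F appearing twice, and N appearing twice.
So there are 7! / (2!·2!·2!) = 630 distinguishable arrangements.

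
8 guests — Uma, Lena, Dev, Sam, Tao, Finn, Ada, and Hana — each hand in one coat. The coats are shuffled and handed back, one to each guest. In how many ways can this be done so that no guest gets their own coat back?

14833

This is the derangement count D_8: permutations of 8 items with no fixed point.
By inclusion–exclusion this is Σ_{j=0}^{8} (−1)^j C(8,j)·(8−j)!.
Computing: 40320 − 40320 + 20160 − 6720 + 1680 − 336 + 56 − 8 + 1 = 14833.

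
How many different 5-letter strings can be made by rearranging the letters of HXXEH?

The 5 letters of HXXEH have repeats: H appearing twice and X appearing twice.
So there are 5! / (2!·2!) = 30 distinguishable arrangements.

30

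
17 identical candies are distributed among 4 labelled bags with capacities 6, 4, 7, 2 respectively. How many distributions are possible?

10

Ignoring the caps, the number of non-negative solutions to x_1+…+x_4 = 17 is C(20,3) = 1140.
Subtract solutions that violate a single cap (substitute x_i' = x_i − (cap_i+1)): x_1 ≥ 7 gives C(13,3) = 286; x_2 ≥ 5 gives C(15,3) = 455; x_3 ≥ 8 gives C(12,3) = 220; x_4 ≥ 3 gives C(17,3) = 680. Together 1641.
Add back pairs where two caps are both exceeded: 56 + 10 + 120 + 35 + 220 + 84 = 525.
Subtract triples: 0 + 10 + 0 + 4 = 14.
By inclusion–exclusion the count is 1140 − 1641 + 525 − 14 = 10.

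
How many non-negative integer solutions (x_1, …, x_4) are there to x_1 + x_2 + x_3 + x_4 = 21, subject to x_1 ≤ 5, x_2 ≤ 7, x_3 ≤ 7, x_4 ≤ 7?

56

By stars and bars, unrestricted non-negative solutions to x_1+…+x_4 = 21 number C(21+3,3) = 2024.
Subtract solutions that violate a single cap (substitute x_i' = x_i − (cap_i+1)): x_1 ≥ 6 gives C(18,3) = 816; x_2 ≥ 8 gives C(16,3) = 560; x_3 ≥ 8 gives C(16,3) = 560; x_4 ≥ 8 gives C(16,3) = 560. Together 2496.
Add back pairs where two caps are both exceeded: 120 + 120 + 120 + 56 + 56 + 56 = 528.
By inclusion–exclusion the count is 2024 − 2496 + 528 = 56.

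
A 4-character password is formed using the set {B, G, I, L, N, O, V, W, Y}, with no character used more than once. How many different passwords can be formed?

With no repetition, fill the 4 characters in order: 9 choices, then 8, down to 6.
That product is 9 × 8 × 7 × 6 = 3024.

3024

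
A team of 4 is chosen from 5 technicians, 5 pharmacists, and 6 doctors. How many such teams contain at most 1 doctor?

930

Split by how many doctors are chosen (0 through 1).
Sum: C(6,0)·C(10,4) + C(6,1)·C(10,3) = 210 + 720 = 930.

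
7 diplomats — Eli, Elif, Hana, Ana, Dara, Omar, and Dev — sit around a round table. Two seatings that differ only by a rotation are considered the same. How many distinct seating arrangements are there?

720

Seat Eli anywhere (absorbing the rotational symmetry), then permute the other 6: (6)! = 720.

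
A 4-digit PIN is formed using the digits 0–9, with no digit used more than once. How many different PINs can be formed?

Choose and order 4 of the 10 symbols: the first digit has 10 options, the next 9, then 8, 7.
10 × 9 × 8 × 7 = 5040.

5040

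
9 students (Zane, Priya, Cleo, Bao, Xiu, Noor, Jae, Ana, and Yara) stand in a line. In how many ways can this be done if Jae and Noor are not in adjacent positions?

There are 9! = 362880 arrangements in all. If Jae and Noor are adjacent, merging them into one block gives 2·(8)! = 80640 arrangements.
So 362880 − 80640 = 282240 arrangements keep them apart.

282240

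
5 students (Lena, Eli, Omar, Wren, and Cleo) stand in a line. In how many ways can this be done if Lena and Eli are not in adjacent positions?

72

There are 5! = 120 arrangements in all. If Lena and Eli are adjacent, merging them into one block gives 2·(4)! = 48 arrangements.
Complementary counting: 120 − 48 = 72.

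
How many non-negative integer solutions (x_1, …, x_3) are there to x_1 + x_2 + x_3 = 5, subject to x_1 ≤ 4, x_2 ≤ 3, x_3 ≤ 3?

14

Ignoring the caps, the number of non-negative solutions to x_1+…+x_3 = 5 is C(7,2) = 21.
Subtract solutions that violate a single cap (substitute x_i' = x_i − (cap_i+1)): x_1 ≥ 5 gives C(2,2) = 1; x_2 ≥ 4 gives C(3,2) = 3; x_3 ≥ 4 gives C(3,2) = 3. Together 7.
No two caps can be exceeded simultaneously, so the pair terms are all 0.
By inclusion–exclusion the count is 21 − 7 + 0 = 14.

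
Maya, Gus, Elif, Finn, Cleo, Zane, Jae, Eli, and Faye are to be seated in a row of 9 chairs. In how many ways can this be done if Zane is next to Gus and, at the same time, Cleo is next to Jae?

Treat {Zane,Gus} as one block (2 orders) and {Cleo,Jae} as another (2 orders).
That leaves 7 units to arrange: 2 × 2 × 7! = 4 × 5040 = 20160.

20160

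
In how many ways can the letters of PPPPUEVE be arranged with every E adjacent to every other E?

210

Treat the 2 copies of E as a single block. The multiset to arrange is then {EE, P, P, P, P, U, V}, 7 items in all.
That gives (7)!/(4!) = 210 arrangements.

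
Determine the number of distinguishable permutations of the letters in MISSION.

The 7 letters of MISSION have repeats: I appearing twice and S appearing twice.
The number of distinct arrangements is 7!/(2!·2!) = 5040/4 = 1260.

1260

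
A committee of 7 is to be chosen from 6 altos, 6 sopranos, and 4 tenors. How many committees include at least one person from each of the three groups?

Unrestricted: C(16,7) = 11440 ways to pick any 7 of the 16.
Selections missing a whole group: no altos → C(10,7) = 120; no sopranos → C(10,7) = 120; no tenors → C(12,7) = 792.
Add back selections omitting two groups (i.e. drawn from a single group): C(6,7) + C(6,7) + C(4,7) = 0.
By inclusion–exclusion: 11440 − 1032 + 0 = 10408.

10408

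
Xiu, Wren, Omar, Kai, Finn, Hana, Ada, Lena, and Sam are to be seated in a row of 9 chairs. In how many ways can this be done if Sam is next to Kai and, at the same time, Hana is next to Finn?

20160

Treat {Sam,Kai} as one block (2 orders) and {Hana,Finn} as another (2 orders).
That leaves 7 units to arrange: 2 × 2 × 7! = 4 × 5040 = 20160.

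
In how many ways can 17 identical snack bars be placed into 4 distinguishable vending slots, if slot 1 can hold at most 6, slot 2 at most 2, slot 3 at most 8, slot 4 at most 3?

10

Without the upper bounds there are C(20,3) = 1140 ways to split 17 among 4 vending slots.
Subtract solutions that violate a single cap (substitute x_i' = x_i − (cap_i+1)): x_1 ≥ 7 gives C(13,3) = 286; x_2 ≥ 3 gives C(17,3) = 680; x_3 ≥ 9 gives C(11,3) = 165; x_4 ≥ 4 gives C(16,3) = 560. Together 1691.
Add back pairs where two caps are both exceeded: 120 + 4 + 84 + 56 + 286 + 35 = 585.
Subtract triples: 0 + 20 + 0 + 4 = 24.
By inclusion–exclusion the count is 1140 − 1691 + 585 − 24 = 10.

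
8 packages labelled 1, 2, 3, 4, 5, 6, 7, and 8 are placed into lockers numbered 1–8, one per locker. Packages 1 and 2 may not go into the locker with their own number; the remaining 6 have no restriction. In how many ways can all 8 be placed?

Let Aᵢ (for i ∈ {1, 2}) be the placements that put package i in its forbidden locker. Any j of these fix j positions, leaving (8−j)! ways to fill the rest, and there are C(2,j) ways to pick which j.
By inclusion–exclusion, the number of valid placements is Σ_{j=0}^{2} (−1)^j C(2,j)·(8−j)!.
Computing: 40320 − 10080 + 720 = 30960.

30960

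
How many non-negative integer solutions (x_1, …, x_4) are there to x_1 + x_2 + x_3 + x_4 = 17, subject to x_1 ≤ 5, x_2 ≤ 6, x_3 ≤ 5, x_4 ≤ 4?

20

Ignoring the caps, the number of non-negative solutions to x_1+…+x_4 = 17 is C(20,3) = 1140.
Subtract solutions that violate a single cap (substitute x_i' = x_i − (cap_i+1)): x_1 ≥ 6 gives C(14,3) = 364; x_2 ≥ 7 gives C(13,3) = 286; x_3 ≥ 6 gives C(14,3) = 364; x_4 ≥ 5 gives C(15,3) = 455. Together 1469.
Add back pairs where two caps are both exceeded: 35 + 56 + 84 + 35 + 56 + 84 = 350.
Subtract triples: 0 + 0 + 1 + 0 = 1.
By inclusion–exclusion the count is 1140 − 1469 + 350 − 1 = 20.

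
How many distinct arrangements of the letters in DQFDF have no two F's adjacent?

18

Total arrangements of DQFDF: 5!/(2!·2!) = 30.
If the two F's are adjacent, glue them into one block, leaving 4 items to arrange: (4)!/(2!) = 12 ways.
Hence 30 − 12 = 18.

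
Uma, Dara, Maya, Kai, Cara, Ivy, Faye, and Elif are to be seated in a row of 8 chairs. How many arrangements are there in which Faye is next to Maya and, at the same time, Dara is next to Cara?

Treat {Faye,Maya} as one block (2 orders) and {Dara,Cara} as another (2 orders).
That leaves 6 units to arrange: 2 × 2 × 6! = 4 × 720 = 2880.

2880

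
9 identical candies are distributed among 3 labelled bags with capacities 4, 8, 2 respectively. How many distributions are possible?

By stars and bars, unrestricted non-negative solutions to x_1+…+x_3 = 9 number C(9+2,2) = 55.
Subtract solutions that violate a single cap (substitute x_i' = x_i − (cap_i+1)): x_1 ≥ 5 gives C(6,2) = 15; x_2 ≥ 9 gives C(2,2) = 1; x_3 ≥ 3 gives C(8,2) = 28. Together 44.
Add back pairs where two caps are both exceeded: 0 + 3 + 0 = 3.
By inclusion–exclusion the count is 55 − 44 + 3 = 14.

14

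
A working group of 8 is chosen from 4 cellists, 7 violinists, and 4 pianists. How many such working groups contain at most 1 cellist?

Split by how many cellists are chosen (0 through 1).
Sum: C(4,0)·C(11,8) + C(4,1)·C(11,7) = 165 + 1320 = 1485.

1485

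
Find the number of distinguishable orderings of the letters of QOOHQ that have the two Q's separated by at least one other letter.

18

There are 5!/(2!·2!) = 30 arrangements of QOOHQ in total.
If the two Q's are adjacent, glue them into one block, leaving 4 items to arrange: (4)!/(2!) = 12 ways.
Subtracting, 30 − 12 = 18 arrangements keep the Q's apart.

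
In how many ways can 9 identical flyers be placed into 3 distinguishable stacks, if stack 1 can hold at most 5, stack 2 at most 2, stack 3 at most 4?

Ignoring the caps, the number of non-negative solutions to x_1+…+x_3 = 9 is C(11,2) = 55.
Subtract solutions that violate a single cap (substitute x_i' = x_i − (cap_i+1)): x_1 ≥ 6 gives C(5,2) = 10; x_2 ≥ 3 gives C(8,2) = 28; x_3 ≥ 5 gives C(6,2) = 15. Together 53.
Add back pairs where two caps are both exceeded: 1 + 0 + 3 = 4.
By inclusion–exclusion the count is 55 − 53 + 4 = 6.

6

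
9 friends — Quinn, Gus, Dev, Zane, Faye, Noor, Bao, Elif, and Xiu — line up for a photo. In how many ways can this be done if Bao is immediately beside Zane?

Glue Bao and Zane into one block (2 internal orders), leaving 8 units to arrange in a row.
So the count is 2·(8)! = 80640.

80640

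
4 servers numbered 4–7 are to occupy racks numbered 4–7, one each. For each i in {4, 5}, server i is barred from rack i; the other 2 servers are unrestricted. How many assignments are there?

14

Let Aᵢ (for i ∈ {4, 5}) be the placements that put server i in its forbidden rack. Any j of these fix j positions, leaving (4−j)! ways to fill the rest, and there are C(2,j) ways to pick which j.
By inclusion–exclusion, the number of valid placements is Σ_{j=0}^{2} (−1)^j C(2,j)·(4−j)!.
Computing: 24 − 12 + 2 = 14.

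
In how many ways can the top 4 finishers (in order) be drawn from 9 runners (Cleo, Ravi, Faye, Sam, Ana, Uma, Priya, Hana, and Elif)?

3024

This is an ordered selection of 4 from 9: P(9,4).
That gives 9 × 8 × 7 × 6 = 3024.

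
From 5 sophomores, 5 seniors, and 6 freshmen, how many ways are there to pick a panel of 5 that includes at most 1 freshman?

Split by how many freshmen are chosen (0 through 1).
Sum: C(6,0)·C(10,5) + C(6,1)·C(10,4) = 252 + 1260 = 1512.

1512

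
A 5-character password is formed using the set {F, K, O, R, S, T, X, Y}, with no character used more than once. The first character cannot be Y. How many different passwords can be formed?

The first character has 8−1 = 7 choices (anything except Y).
The remaining 4 characters are filled from the other 7 symbols without repetition: 7 × 6 × 5 × 4 = 840.
Total: 7 × 840 = 5880.

5880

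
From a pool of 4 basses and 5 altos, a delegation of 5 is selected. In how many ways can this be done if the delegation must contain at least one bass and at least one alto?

Unrestricted: C(9,5) = 126 ways to pick any 5 of the 9.
Subtract selections that omit an entire group: no basses → C(5,5) = 1; no altos → C(4,5) = 0.
Both groups omitted at once is impossible, so 126 − 1 = 125.

125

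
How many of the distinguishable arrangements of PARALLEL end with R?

With the last slot taken by R, it remains to arrange the other 7 letters (PAALLEL).
Those 7 letters have A appearing twice and L appearing 3 times, giving (7)!/(3!·2!) = 420.

420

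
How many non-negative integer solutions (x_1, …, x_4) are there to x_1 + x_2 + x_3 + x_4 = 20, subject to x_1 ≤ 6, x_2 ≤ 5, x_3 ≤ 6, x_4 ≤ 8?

By stars and bars, unrestricted non-negative solutions to x_1+…+x_4 = 20 number C(20+3,3) = 1771.
Subtract solutions that violate a single cap (substitute x_i' = x_i − (cap_i+1)): x_1 ≥ 7 gives C(16,3) = 560; x_2 ≥ 6 gives C(17,3) = 680; x_3 ≥ 7 gives C(16,3) = 560; x_4 ≥ 9 gives C(14,3) = 364. Together 2164.
Add back pairs where two caps are both exceeded: 120 + 84 + 35 + 120 + 56 + 35 = 450.
Subtract triples: 1 + 0 + 0 + 0 = 1.
By inclusion–exclusion the count is 1771 − 2164 + 450 − 1 = 56.

56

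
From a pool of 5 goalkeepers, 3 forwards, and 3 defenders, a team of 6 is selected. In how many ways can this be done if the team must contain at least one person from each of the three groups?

Total 6-person selections from all 11: C(11,6) = 462.
Subtract selections that omit an entire group: no goalkeepers → C(6,6) = 1; no forwards → C(8,6) = 28; no defenders → C(8,6) = 28.
Add back selections omitting two groups (i.e. drawn from a single group): C(5,6) + C(3,6) + C(3,6) = 0.
By inclusion–exclusion: 462 − 57 + 0 = 405.

405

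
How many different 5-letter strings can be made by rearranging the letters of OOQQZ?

30

Letter multiplicities in OOQQZ: O×2, Q×2, Z×1.
So there are 5! / (2!·2!) = 30 distinguishable arrangements.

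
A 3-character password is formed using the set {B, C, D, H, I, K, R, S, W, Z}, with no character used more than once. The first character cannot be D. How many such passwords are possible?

The first character has 10−1 = 9 choices (anything except D).
The remaining 2 characters are filled from the other 9 symbols without repetition: 9 × 8 = 72.
Total: 9 × 72 = 648.

648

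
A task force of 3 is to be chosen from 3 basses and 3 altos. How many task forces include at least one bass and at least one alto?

Unrestricted: C(6,3) = 20 ways to pick any 3 of the 6.
Selections missing a whole group: no basses → C(3,3) = 1; no altos → C(3,3) = 1.
Both groups omitted at once is impossible, so 20 − 2 = 18.

18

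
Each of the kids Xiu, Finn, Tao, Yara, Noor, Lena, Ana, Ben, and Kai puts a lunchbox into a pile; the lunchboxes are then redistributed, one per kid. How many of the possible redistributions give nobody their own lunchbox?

Let Aᵢ be the assignments in which kid i gets their own lunchbox. We want the size of the complement of A₁∪…∪A_9.
By inclusion–exclusion this is Σ_{j=0}^{9} (−1)^j C(9,j)·(9−j)!.
Computing: 362880 − 362880 + 181440 − 60480 + 15120 − 3024 + 504 − 72 + 9 − 1 = 133496.

133496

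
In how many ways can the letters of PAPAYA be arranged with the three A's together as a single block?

Treat the 3 copies of A as a single block. The multiset to arrange is then {AAA, P, P, Y}, 4 items in all.
That gives (4)!/(2!) = 12 arrangements.

12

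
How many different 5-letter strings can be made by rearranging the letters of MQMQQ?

10

The 5 letters of MQMQQ have repeats: M appearing twice and Q appearing 3 times.
Dividing 5! = 120 by 3!·2! = 12 for the repeated letters gives 10.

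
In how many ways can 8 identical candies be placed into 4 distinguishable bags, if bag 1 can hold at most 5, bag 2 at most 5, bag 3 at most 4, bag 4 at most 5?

115

Without the upper bounds there are C(11,3) = 165 ways to split 8 among 4 bags.
Subtract solutions that violate a single cap (substitute x_i' = x_i − (cap_i+1)): x_1 ≥ 6 gives C(5,3) = 10; x_2 ≥ 6 gives C(5,3) = 10; x_3 ≥ 5 gives C(6,3) = 20; x_4 ≥ 6 gives C(5,3) = 10. Together 50.
No two caps can be exceeded simultaneously, so the pair terms are all 0.
By inclusion–exclusion the count is 165 − 50 + 0 = 115.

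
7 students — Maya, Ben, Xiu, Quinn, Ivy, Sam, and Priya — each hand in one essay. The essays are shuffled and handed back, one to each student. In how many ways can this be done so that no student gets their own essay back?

1854

This is the derangement count D_7: permutations of 7 items with no fixed point.
By inclusion–exclusion this is Σ_{j=0}^{7} (−1)^j C(7,j)·(7−j)!.
Computing: 5040 − 5040 + 2520 − 840 + 210 − 42 + 7 − 1 = 1854.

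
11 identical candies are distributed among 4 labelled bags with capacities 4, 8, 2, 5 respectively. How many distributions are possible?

By stars and bars, unrestricted non-negative solutions to x_1+…+x_4 = 11 number C(11+3,3) = 364.
Subtract solutions that violate a single cap (substitute x_i' = x_i − (cap_i+1)): x_1 ≥ 5 gives C(9,3) = 84; x_2 ≥ 9 gives C(5,3) = 10; x_3 ≥ 3 gives C(11,3) = 165; x_4 ≥ 6 gives C(8,3) = 56. Together 315.
Add back pairs where two caps are both exceeded: 0 + 20 + 1 + 0 + 0 + 10 = 31.
By inclusion–exclusion the count is 364 − 315 + 31 = 80.

80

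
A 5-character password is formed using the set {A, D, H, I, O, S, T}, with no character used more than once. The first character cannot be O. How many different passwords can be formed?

The first character has 7−1 = 6 choices (anything except O).
The remaining 4 characters are filled from the other 6 symbols without repetition: 6 × 5 × 4 × 3 = 360.
Total: 6 × 360 = 2160.

2160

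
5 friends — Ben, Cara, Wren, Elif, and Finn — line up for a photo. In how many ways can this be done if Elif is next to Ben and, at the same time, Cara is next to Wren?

Treat {Elif,Ben} as one block (2 orders) and {Cara,Wren} as another (2 orders).
That leaves 3 units to arrange: 2 × 2 × 3! = 4 × 6 = 24.

24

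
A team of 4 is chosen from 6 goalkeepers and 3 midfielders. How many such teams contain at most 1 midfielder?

Split by how many midfielders are chosen (0 through 1).
Sum: C(3,0)·C(6,4) + C(3,1)·C(6,3) = 15 + 60 = 75.

75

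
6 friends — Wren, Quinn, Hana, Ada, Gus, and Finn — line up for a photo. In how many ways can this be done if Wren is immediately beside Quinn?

Glue Wren and Quinn into one block (2 internal orders), leaving 5 units to arrange in a row.
That gives 2 × 5! = 2 × 120 = 240.

240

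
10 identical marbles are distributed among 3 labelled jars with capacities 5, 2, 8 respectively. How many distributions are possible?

By stars and bars, unrestricted non-negative solutions to x_1+…+x_3 = 10 number C(10+2,2) = 66.
Subtract solutions that violate a single cap (substitute x_i' = x_i − (cap_i+1)): x_1 ≥ 6 gives C(6,2) = 15; x_2 ≥ 3 gives C(9,2) = 36; x_3 ≥ 9 gives C(3,2) = 3. Together 54.
Add back pairs where two caps are both exceeded: 3 + 0 + 0 = 3.
By inclusion–exclusion the count is 66 − 54 + 3 = 15.

15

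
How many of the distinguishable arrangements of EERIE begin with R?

With the first slot taken by R, it remains to arrange the other 4 letters (EEIE).
Those 4 letters have E appearing 3 times, giving (4)!/(3!) = 4.

4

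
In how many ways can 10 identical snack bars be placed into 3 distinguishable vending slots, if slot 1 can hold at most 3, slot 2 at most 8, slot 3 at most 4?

17

By stars and bars, unrestricted non-negative solutions to x_1+…+x_3 = 10 number C(10+2,2) = 66.
Subtract solutions that violate a single cap (substitute x_i' = x_i − (cap_i+1)): x_1 ≥ 4 gives C(8,2) = 28; x_2 ≥ 9 gives C(3,2) = 3; x_3 ≥ 5 gives C(7,2) = 21. Together 52.
Add back pairs where two caps are both exceeded: 0 + 3 + 0 = 3.
By inclusion–exclusion the count is 66 − 52 + 3 = 17.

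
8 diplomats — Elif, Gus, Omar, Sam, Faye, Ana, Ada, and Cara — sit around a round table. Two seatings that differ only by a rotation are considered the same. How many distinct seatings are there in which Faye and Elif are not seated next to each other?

3600

Without the restriction there are (7)! = 5040 seatings.
Seatings with Faye beside Elif: treat them as a block with 2 internal orders, giving 2 × (6)! = 1440.
Subtracting, 5040 − 1440 = 3600.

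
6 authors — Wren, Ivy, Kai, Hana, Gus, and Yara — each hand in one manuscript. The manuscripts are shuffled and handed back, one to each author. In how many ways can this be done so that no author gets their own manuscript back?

Let Aᵢ be the assignments in which author i gets their own manuscript. We want the size of the complement of A₁∪…∪A_6.
By inclusion–exclusion this is Σ_{j=0}^{6} (−1)^j C(6,j)·(6−j)!.
Computing: 720 − 720 + 360 − 120 + 30 − 6 + 1 = 265.

265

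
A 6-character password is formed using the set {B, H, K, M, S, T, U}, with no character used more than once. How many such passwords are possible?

This is a permutation of 6 out of 7: P(7,6) = 7!/1!.
That product is 7 × 6 × 5 × 4 × 3 × 2 = 5040.

5040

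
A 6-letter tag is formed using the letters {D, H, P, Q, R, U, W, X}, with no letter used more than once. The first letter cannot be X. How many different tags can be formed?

The first letter has 8−1 = 7 choices (anything except X).
The remaining 5 letters are filled from the other 7 symbols without repetition: 7 × 6 × 5 × 4 × 3 = 2520.
Total: 7 × 2520 = 17640.

17640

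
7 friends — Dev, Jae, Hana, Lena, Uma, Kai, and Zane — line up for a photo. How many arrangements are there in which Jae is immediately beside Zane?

Treat {Jae, Zane} as a single unit. There are 6 units to order, and the pair itself can be ordered 2 ways.
So the count is 2·(6)! = 1440.

1440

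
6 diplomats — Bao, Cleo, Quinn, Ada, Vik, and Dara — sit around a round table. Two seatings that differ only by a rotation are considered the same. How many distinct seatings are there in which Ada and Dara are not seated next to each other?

Without the restriction there are (5)! = 120 seatings.
Seatings with Ada beside Dara: treat them as a block with 2 internal orders, giving 2 × (4)! = 48.
Subtracting, 120 − 48 = 72.

72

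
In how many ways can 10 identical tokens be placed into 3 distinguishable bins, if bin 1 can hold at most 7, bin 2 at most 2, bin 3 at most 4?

By stars and bars, unrestricted non-negative solutions to x_1+…+x_3 = 10 number C(10+2,2) = 66.
Subtract solutions that violate a single cap (substitute x_i' = x_i − (cap_i+1)): x_1 ≥ 8 gives C(4,2) = 6; x_2 ≥ 3 gives C(9,2) = 36; x_3 ≥ 5 gives C(7,2) = 21. Together 63.
Add back pairs where two caps are both exceeded: 0 + 0 + 6 = 6.
By inclusion–exclusion the count is 66 − 63 + 6 = 9.

9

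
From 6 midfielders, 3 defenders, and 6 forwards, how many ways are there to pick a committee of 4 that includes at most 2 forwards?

Split by how many forwards are chosen (0 through 2).
Sum: C(6,0)·C(9,4) + C(6,1)·C(9,3) + C(6,2)·C(9,2) = 126 + 504 + 540 = 1170.

1170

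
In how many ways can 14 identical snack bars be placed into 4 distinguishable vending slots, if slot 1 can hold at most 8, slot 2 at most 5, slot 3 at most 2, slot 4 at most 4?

45

By stars and bars, unrestricted non-negative solutions to x_1+…+x_4 = 14 number C(14+3,3) = 680.
Subtract solutions that violate a single cap (substitute x_i' = x_i − (cap_i+1)): x_1 ≥ 9 gives C(8,3) = 56; x_2 ≥ 6 gives C(11,3) = 165; x_3 ≥ 3 gives C(14,3) = 364; x_4 ≥ 5 gives C(12,3) = 220. Together 805.
Add back pairs where two caps are both exceeded: 0 + 10 + 1 + 56 + 20 + 84 = 171.
Subtract triples: 0 + 0 + 0 + 1 = 1.
By inclusion–exclusion the count is 680 − 805 + 171 − 1 = 45.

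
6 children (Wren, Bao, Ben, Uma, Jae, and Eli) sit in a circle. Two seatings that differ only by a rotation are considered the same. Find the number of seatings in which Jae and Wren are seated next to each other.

48

Glue Jae and Wren into a block (2 internal orders). Seating 5 units around a circle gives (4)! arrangements.
So 2 × (4)! = 2 × 24 = 48.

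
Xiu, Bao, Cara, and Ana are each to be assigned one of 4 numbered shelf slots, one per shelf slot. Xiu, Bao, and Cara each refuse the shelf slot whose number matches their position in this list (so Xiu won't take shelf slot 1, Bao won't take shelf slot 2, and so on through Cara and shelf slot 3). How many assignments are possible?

Let Aᵢ (for i ∈ {1, 2, 3}) be the placements that put person i in their forbidden shelf slot. Any j of these fix j positions, leaving (4−j)! ways to fill the rest, and there are C(3,j) ways to pick which j.
By inclusion–exclusion, the number of valid placements is Σ_{j=0}^{3} (−1)^j C(3,j)·(4−j)!.
Computing: 24 − 18 + 6 − 1 = 11.

11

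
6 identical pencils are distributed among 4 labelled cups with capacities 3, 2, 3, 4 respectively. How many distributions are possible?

Without the upper bounds there are C(9,3) = 84 ways to split 6 among 4 cups.
Subtract solutions that violate a single cap (substitute x_i' = x_i − (cap_i+1)): x_1 ≥ 4 gives C(5,3) = 10; x_2 ≥ 3 gives C(6,3) = 20; x_3 ≥ 4 gives C(5,3) = 10; x_4 ≥ 5 gives C(4,3) = 4. Together 44.
No two caps can be exceeded simultaneously, so the pair terms are all 0.
By inclusion–exclusion the count is 84 − 44 + 0 = 40.

40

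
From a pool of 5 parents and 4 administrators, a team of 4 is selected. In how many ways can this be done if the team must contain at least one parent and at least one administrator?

120

With no constraint there are C(9,4) = 126 possible selections.
Subtract selections that omit an entire group: no parents → C(4,4) = 1; no administrators → C(5,4) = 5.
Both groups omitted at once is impossible, so 126 − 6 = 120.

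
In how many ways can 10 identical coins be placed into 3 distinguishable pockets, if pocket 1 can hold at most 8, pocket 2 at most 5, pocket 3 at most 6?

Ignoring the caps, the number of non-negative solutions to x_1+…+x_3 = 10 is C(12,2) = 66.
Subtract solutions that violate a single cap (substitute x_i' = x_i − (cap_i+1)): x_1 ≥ 9 gives C(3,2) = 3; x_2 ≥ 6 gives C(6,2) = 15; x_3 ≥ 7 gives C(5,2) = 10. Together 28.
No two caps can be exceeded simultaneously, so the pair terms are all 0.
By inclusion–exclusion the count is 66 − 28 + 0 = 38.

38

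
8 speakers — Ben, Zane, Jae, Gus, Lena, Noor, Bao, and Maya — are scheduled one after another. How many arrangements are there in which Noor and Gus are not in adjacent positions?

30240

Of the 8! = 40320 arrangements, those with Noor and Gus adjacent number 2 × 7! = 10080 (treat the pair as a block with 2 internal orders).
So 40320 − 10080 = 30240 arrangements keep them apart.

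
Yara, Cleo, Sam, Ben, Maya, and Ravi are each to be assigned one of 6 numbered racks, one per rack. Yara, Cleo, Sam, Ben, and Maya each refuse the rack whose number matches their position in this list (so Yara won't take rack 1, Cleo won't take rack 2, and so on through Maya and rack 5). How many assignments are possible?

309

Let Aᵢ (for 1 ≤ i ≤ 5) be the placements that put person i in their forbidden rack. Any j of these fix j positions, leaving (6−j)! ways to fill the rest, and there are C(5,j) ways to pick which j.
By inclusion–exclusion, the number of valid placements is Σ_{j=0}^{5} (−1)^j C(5,j)·(6−j)!.
Computing: 720 − 600 + 240 − 60 + 10 − 1 = 309.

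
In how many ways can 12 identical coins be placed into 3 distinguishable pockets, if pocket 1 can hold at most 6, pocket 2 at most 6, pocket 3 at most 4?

15

By stars and bars, unrestricted non-negative solutions to x_1+…+x_3 = 12 number C(12+2,2) = 91.
Subtract solutions that violate a single cap (substitute x_i' = x_i − (cap_i+1)): x_1 ≥ 7 gives C(7,2) = 21; x_2 ≥ 7 gives C(7,2) = 21; x_3 ≥ 5 gives C(9,2) = 36. Together 78.
Add back pairs where two caps are both exceeded: 0 + 1 + 1 = 2.
By inclusion–exclusion the count is 91 − 78 + 2 = 15.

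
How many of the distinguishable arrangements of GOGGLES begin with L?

Fix L in the first position and arrange the remaining 6 letters.
Those 6 letters have G appearing 3 times, giving (6)!/(3!) = 120.

120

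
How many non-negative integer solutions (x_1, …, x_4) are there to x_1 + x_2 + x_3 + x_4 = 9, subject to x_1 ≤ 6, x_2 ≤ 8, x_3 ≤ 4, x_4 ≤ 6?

164

Ignoring the caps, the number of non-negative solutions to x_1+…+x_4 = 9 is C(12,3) = 220.
Subtract solutions that violate a single cap (substitute x_i' = x_i − (cap_i+1)): x_1 ≥ 7 gives C(5,3) = 10; x_2 ≥ 9 gives C(3,3) = 1; x_3 ≥ 5 gives C(7,3) = 35; x_4 ≥ 7 gives C(5,3) = 10. Together 56.
No two caps can be exceeded simultaneously, so the pair terms are all 0.
By inclusion–exclusion the count is 220 − 56 + 0 = 164.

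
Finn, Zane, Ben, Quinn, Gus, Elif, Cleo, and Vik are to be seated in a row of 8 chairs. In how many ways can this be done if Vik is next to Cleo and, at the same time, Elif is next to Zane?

Treat {Vik,Cleo} as one block (2 orders) and {Elif,Zane} as another (2 orders).
That leaves 6 units to arrange: 2 × 2 × 6! = 4 × 720 = 2880.

2880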